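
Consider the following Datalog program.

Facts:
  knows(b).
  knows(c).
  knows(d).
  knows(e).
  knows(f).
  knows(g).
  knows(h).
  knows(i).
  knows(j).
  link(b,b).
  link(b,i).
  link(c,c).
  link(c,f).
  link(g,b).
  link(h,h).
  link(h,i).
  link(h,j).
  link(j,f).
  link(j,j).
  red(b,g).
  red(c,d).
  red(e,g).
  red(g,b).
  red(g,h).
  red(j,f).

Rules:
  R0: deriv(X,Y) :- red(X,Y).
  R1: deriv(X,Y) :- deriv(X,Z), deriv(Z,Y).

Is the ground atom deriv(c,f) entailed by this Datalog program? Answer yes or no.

round 1: derive deriv(b,g) via R0 from red(b,g)
round 1: derive deriv(c,d) via R0 from red(c,d)
round 1: derive deriv(e,g) via R0 from red(e,g)
round 1: derive deriv(g,b) via R0 from red(g,b)
round 1: derive deriv(g,h) via R0 from red(g,h)
round 1: derive deriv(j,f) via R0 from red(j,f)
round 2: derive deriv(b,b) via R1 from deriv(b,g), deriv(g,b)
round 2: derive deriv(b,h) via R1 from deriv(b,g), deriv(g,h)
round 2: derive deriv(e,b) via R1 from deriv(e,g), deriv(g,b)
round 2: derive deriv(e,h) via R1 from deriv(e,g), deriv(g,h)
round 2: derive deriv(g,g) via R1 from deriv(g,b), deriv(b,g)

no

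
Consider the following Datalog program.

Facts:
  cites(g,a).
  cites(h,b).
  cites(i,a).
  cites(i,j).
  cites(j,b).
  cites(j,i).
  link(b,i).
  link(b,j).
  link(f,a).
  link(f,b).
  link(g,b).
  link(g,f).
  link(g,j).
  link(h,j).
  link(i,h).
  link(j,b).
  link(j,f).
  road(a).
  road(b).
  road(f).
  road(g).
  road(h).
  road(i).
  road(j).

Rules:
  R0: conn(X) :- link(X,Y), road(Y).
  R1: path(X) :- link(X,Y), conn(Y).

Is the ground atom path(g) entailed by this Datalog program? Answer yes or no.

yes

round 1: derive conn(b) via R0 from link(b,i), road(i)
round 1: derive conn(f) via R0 from link(f,a), road(a)
round 1: derive conn(g) via R0 from link(g,b), road(b)
round 1: derive conn(h) via R0 from link(h,j), road(j)
round 1: derive conn(i) via R0 from link(i,h), road(h)
round 1: derive conn(j) via R0 from link(j,b), road(b)
round 2: derive path(b) via R1 from link(b,i), conn(i)
round 2: derive path(f) via R1 from link(f,b), conn(b)
round 2: derive path(g) via R1 from link(g,b), conn(b)
round 2: derive path(h) via R1 from link(h,j), conn(j)
round 2: derive path(i) via R1 from link(i,h), conn(h)
round 2: derive path(j) via R1 from link(j,b), conn(b)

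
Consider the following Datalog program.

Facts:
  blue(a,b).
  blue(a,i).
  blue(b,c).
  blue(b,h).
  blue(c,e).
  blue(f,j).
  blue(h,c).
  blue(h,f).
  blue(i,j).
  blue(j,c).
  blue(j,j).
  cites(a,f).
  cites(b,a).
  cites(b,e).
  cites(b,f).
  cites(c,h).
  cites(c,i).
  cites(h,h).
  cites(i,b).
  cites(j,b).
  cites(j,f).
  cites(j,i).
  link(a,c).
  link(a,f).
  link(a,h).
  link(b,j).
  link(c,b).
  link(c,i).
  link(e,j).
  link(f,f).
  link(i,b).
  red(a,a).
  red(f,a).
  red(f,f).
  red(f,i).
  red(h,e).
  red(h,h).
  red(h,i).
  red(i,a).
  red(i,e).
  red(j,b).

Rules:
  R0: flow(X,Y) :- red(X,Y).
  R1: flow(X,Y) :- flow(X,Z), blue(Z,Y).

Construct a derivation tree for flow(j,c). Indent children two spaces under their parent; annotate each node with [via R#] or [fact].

round 1: derive flow(a,a) via R0 from red(a,a)
round 1: derive flow(f,a) via R0 from red(f,a)
round 1: derive flow(f,f) via R0 from red(f,f)
round 1: derive flow(f,i) via R0 from red(f,i)
round 1: derive flow(h,e) via R0 from red(h,e)
round 1: derive flow(h,h) via R0 from red(h,h)
round 1: derive flow(h,i) via R0 from red(h,i)
round 1: derive flow(i,a) via R0 from red(i,a)
round 1: derive flow(i,e) via R0 from red(i,e)
round 1: derive flow(j,b) via R0 from red(j,b)
round 2: derive flow(a,b) via R1 from flow(a,a), blue(a,b)
round 2: derive flow(a,i) via R1 from flow(a,a), blue(a,i)
round 2: derive flow(f,b) via R1 from flow(f,a), blue(a,b)
round 2: derive flow(f,j) via R1 from flow(f,f), blue(f,j)
round 2: derive flow(h,c) via R1 from flow(h,h), blue(h,c)
round 2: derive flow(h,f) via R1 from flow(h,h), blue(h,f)
round 2: derive flow(h,j) via R1 from flow(h,i), blue(i,j)
round 2: derive flow(i,b) via R1 from flow(i,a), blue(a,b)
round 2: derive flow(i,i) via R1 from flow(i,a), blue(a,i)
round 2: derive flow(j,c) via R1 from flow(j,b), blue(b,c)
round 2: derive flow(j,h) via R1 from flow(j,b), blue(b,h)
round 3: derive flow(a,c) via R1 from flow(a,b), blue(b,c)
round 3: derive flow(a,h) via R1 from flow(a,b), blue(b,h)
round 3: derive flow(a,j) via R1 from flow(a,i), blue(i,j)
round 3: derive flow(f,c) via R1 from flow(f,b), blue(b,c)
round 3: derive flow(f,h) via R1 from flow(f,b), blue(b,h)
round 3: derive flow(i,c) via R1 from flow(i,b), blue(b,c)
round 3: derive flow(i,h) via R1 from flow(i,b), blue(b,h)
round 3: derive flow(i,j) via R1 from flow(i,i), blue(i,j)
round 3: derive flow(j,e) via R1 from flow(j,c), blue(c,e)
round 3: derive flow(j,f) via R1 from flow(j,h), blue(h,f)
round 4: derive flow(a,e) via R1 from flow(a,c), blue(c,e)
round 4: derive flow(a,f) via R1 from flow(a,h), blue(h,f)
round 4: derive flow(f,e) via R1 from flow(f,c), blue(c,e)
round 4: derive flow(i,f) via R1 from flow(i,h), blue(h,f)
round 4: derive flow(j,j) via R1 from flow(j,f), blue(f,j)

flow(j,c)  [via R1]
  flow(j,b)  [via R0]
    red(j,b)  [fact]
  blue(b,c)  [fact]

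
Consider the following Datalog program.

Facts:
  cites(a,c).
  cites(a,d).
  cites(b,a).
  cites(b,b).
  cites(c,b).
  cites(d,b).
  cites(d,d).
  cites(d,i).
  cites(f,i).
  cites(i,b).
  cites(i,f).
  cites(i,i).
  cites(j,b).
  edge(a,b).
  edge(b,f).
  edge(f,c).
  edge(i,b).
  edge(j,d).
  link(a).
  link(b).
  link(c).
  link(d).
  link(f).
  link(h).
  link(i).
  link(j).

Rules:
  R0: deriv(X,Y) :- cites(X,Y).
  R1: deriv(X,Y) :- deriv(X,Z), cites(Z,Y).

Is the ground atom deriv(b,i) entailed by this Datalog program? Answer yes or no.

round 1: derive deriv(a,c) via R0 from cites(a,c)
round 1: derive deriv(a,d) via R0 from cites(a,d)
round 1: derive deriv(b,a) via R0 from cites(b,a)
round 1: derive deriv(b,b) via R0 from cites(b,b)
round 1: derive deriv(c,b) via R0 from cites(c,b)
round 1: derive deriv(d,b) via R0 from cites(d,b)
round 1: derive deriv(d,d) via R0 from cites(d,d)
round 1: derive deriv(d,i) via R0 from cites(d,i)
round 1: derive deriv(f,i) via R0 from cites(f,i)
round 1: derive deriv(i,b) via R0 from cites(i,b)
round 1: derive deriv(i,f) via R0 from cites(i,f)
round 1: derive deriv(i,i) via R0 from cites(i,i)
round 1: derive deriv(j,b) via R0 from cites(j,b)
round 2: derive deriv(a,b) via R1 from deriv(a,c), cites(c,b)
round 2: derive deriv(a,i) via R1 from deriv(a,d), cites(d,i)
round 2: derive deriv(b,c) via R1 from deriv(b,a), cites(a,c)
round 2: derive deriv(b,d) via R1 from deriv(b,a), cites(a,d)
round 2: derive deriv(c,a) via R1 from deriv(c,b), cites(b,a)
round 2: derive deriv(d,a) via R1 from deriv(d,b), cites(b,a)
round 2: derive deriv(d,f) via R1 from deriv(d,i), cites(i,f)
round 2: derive deriv(f,b) via R1 from deriv(f,i), cites(i,b)
round 2: derive deriv(f,f) via R1 from deriv(f,i), cites(i,f)
round 2: derive deriv(i,a) via R1 from deriv(i,b), cites(b,a)
round 2: derive deriv(j,a) via R1 from deriv(j,b), cites(b,a)
round 3: derive deriv(a,a) via R1 from deriv(a,b), cites(b,a)
round 3: derive deriv(a,f) via R1 from deriv(a,i), cites(i,f)
round 3: derive deriv(b,i) via R1 from deriv(b,d), cites(d,i)
round 3: derive deriv(c,c) via R1 from deriv(c,a), cites(a,c)
round 3: derive deriv(c,d) via R1 from deriv(c,a), cites(a,d)
round 3: derive deriv(d,c) via R1 from deriv(d,a), cites(a,c)
round 3: derive deriv(f,a) via R1 from deriv(f,b), cites(b,a)
round 3: derive deriv(i,c) via R1 from deriv(i,a), cites(a,c)
round 3: derive deriv(i,d) via R1 from deriv(i,a), cites(a,d)
round 3: derive deriv(j,c) via R1 from deriv(j,a), cites(a,c)
round 3: derive deriv(j,d) via R1 from deriv(j,a), cites(a,d)
round 4: derive deriv(b,f) via R1 from deriv(b,i), cites(i,f)
round 4: derive deriv(c,i) via R1 from deriv(c,d), cites(d,i)
round 4: derive deriv(f,c) via R1 from deriv(f,a), cites(a,c)
round 4: derive deriv(f,d) via R1 from deriv(f,a), cites(a,d)
round 4: derive deriv(j,i) via R1 from deriv(j,d), cites(d,i)
round 5: derive deriv(c,f) via R1 from deriv(c,i), cites(i,f)
round 5: derive deriv(j,f) via R1 from deriv(j,i), cites(i,f)

yes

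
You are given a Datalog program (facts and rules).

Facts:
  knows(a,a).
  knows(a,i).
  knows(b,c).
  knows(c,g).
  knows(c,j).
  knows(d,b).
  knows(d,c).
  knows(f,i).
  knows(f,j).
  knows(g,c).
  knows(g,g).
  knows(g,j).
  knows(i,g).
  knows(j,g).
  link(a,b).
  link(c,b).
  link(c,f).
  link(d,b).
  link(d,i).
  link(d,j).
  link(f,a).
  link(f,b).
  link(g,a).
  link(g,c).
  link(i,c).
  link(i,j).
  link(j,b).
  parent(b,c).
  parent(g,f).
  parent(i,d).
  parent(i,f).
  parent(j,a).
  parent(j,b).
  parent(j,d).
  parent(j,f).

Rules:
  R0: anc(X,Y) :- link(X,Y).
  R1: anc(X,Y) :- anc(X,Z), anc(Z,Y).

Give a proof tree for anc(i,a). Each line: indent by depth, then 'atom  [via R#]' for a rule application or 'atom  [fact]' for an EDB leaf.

anc(i,a)  [via R1]
  anc(i,c)  [via R0]
    link(i,c)  [fact]
  anc(c,a)  [via R1]
    anc(c,f)  [via R0]
      link(c,f)  [fact]
    anc(f,a)  [via R0]
      link(f,a)  [fact]

round 1: derive anc(a,b) via R0 from link(a,b)
round 1: derive anc(c,b) via R0 from link(c,b)
round 1: derive anc(c,f) via R0 from link(c,f)
round 1: derive anc(d,b) via R0 from link(d,b)
round 1: derive anc(d,i) via R0 from link(d,i)
round 1: derive anc(d,j) via R0 from link(d,j)
round 1: derive anc(f,a) via R0 from link(f,a)
round 1: derive anc(f,b) via R0 from link(f,b)
round 1: derive anc(g,a) via R0 from link(g,a)
round 1: derive anc(g,c) via R0 from link(g,c)
round 1: derive anc(i,c) via R0 from link(i,c)
round 1: derive anc(i,j) via R0 from link(i,j)
round 1: derive anc(j,b) via R0 from link(j,b)
round 2: derive anc(c,a) via R1 from anc(c,f), anc(f,a)
round 2: derive anc(d,c) via R1 from anc(d,i), anc(i,c)
round 2: derive anc(g,b) via R1 from anc(g,a), anc(a,b)
round 2: derive anc(g,f) via R1 from anc(g,c), anc(c,f)
round 2: derive anc(i,b) via R1 from anc(i,c), anc(c,b)
round 2: derive anc(i,f) via R1 from anc(i,c), anc(c,f)
round 3: derive anc(d,a) via R1 from anc(d,c), anc(c,a)
round 3: derive anc(d,f) via R1 from anc(d,c), anc(c,f)
round 3: derive anc(i,a) via R1 from anc(i,c), anc(c,a)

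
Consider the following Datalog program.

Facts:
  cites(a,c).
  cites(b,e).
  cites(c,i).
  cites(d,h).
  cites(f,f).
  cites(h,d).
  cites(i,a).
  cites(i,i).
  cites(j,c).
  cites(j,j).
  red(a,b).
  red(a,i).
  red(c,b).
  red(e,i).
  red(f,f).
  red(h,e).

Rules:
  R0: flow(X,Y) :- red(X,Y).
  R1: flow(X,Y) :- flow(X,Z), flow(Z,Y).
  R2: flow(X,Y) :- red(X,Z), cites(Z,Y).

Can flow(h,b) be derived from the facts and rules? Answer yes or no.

round 1: derive flow(a,b) via R0 from red(a,b)
round 1: derive flow(a,i) via R0 from red(a,i)
round 1: derive flow(c,b) via R0 from red(c,b)
round 1: derive flow(e,i) via R0 from red(e,i)
round 1: derive flow(f,f) via R0 from red(f,f)
round 1: derive flow(h,e) via R0 from red(h,e)
round 1: derive flow(a,a) via R2 from red(a,i), cites(i,a)
round 1: derive flow(a,e) via R2 from red(a,b), cites(b,e)
round 1: derive flow(c,e) via R2 from red(c,b), cites(b,e)
round 1: derive flow(e,a) via R2 from red(e,i), cites(i,a)
round 2: derive flow(c,a) via R1 from flow(c,e), flow(e,a)
round 2: derive flow(c,i) via R1 from flow(c,e), flow(e,i)
round 2: derive flow(e,b) via R1 from flow(e,a), flow(a,b)
round 2: derive flow(e,e) via R1 from flow(e,a), flow(a,e)
round 2: derive flow(h,a) via R1 from flow(h,e), flow(e,a)
round 2: derive flow(h,i) via R1 from flow(h,e), flow(e,i)
round 3: derive flow(h,b) via R1 from flow(h,a), flow(a,b)

yes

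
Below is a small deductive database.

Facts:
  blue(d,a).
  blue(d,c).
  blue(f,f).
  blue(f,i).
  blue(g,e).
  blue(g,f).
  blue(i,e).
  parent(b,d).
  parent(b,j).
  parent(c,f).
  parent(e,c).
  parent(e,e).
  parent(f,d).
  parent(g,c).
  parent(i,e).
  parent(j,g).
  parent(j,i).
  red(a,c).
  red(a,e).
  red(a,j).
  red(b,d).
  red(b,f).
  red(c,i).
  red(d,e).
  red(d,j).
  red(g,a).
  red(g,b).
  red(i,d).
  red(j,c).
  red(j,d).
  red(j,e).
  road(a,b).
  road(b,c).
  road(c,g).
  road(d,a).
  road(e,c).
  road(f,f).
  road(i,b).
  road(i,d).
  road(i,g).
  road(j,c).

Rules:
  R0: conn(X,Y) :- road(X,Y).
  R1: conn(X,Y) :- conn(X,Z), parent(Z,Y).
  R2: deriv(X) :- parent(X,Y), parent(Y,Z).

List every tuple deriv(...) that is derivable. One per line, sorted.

deriv(b)
deriv(c)
deriv(e)
deriv(g)
deriv(i)
deriv(j)

round 1: derive deriv(b) via R2 from parent(b,j), parent(j,g)
round 1: derive deriv(c) via R2 from parent(c,f), parent(f,d)
round 1: derive deriv(e) via R2 from parent(e,c), parent(c,f)
round 1: derive deriv(g) via R2 from parent(g,c), parent(c,f)
round 1: derive deriv(i) via R2 from parent(i,e), parent(e,c)
round 1: derive deriv(j) via R2 from parent(j,g), parent(g,c)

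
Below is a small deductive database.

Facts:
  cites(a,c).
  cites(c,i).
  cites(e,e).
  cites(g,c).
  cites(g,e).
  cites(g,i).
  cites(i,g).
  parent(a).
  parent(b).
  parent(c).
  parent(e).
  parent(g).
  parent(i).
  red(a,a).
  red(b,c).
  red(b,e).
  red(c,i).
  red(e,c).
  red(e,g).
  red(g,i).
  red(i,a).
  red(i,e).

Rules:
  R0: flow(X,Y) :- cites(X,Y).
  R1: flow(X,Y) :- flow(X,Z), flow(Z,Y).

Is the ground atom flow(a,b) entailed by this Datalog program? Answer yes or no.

no

round 1: derive flow(a,c) via R0 from cites(a,c)
round 1: derive flow(c,i) via R0 from cites(c,i)
round 1: derive flow(e,e) via R0 from cites(e,e)
round 1: derive flow(g,c) via R0 from cites(g,c)
round 1: derive flow(g,e) via R0 from cites(g,e)
round 1: derive flow(g,i) via R0 from cites(g,i)
round 1: derive flow(i,g) via R0 from cites(i,g)
round 2: derive flow(a,i) via R1 from flow(a,c), flow(c,i)
round 2: derive flow(c,g) via R1 from flow(c,i), flow(i,g)
round 2: derive flow(g,g) via R1 from flow(g,i), flow(i,g)
round 2: derive flow(i,c) via R1 from flow(i,g), flow(g,c)
round 2: derive flow(i,e) via R1 from flow(i,g), flow(g,e)
round 2: derive flow(i,i) via R1 from flow(i,g), flow(g,i)
round 3: derive flow(a,e) via R1 from flow(a,i), flow(i,e)
round 3: derive flow(a,g) via R1 from flow(a,c), flow(c,g)
round 3: derive flow(c,c) via R1 from flow(c,g), flow(g,c)
round 3: derive flow(c,e) via R1 from flow(c,g), flow(g,e)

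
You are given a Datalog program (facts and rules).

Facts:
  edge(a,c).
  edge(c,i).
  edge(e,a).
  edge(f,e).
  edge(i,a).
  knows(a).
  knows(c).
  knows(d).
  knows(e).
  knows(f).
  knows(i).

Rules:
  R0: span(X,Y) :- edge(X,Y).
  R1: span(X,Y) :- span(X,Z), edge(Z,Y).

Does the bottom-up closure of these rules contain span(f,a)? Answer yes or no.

round 1: derive span(a,c) via R0 from edge(a,c)
round 1: derive span(c,i) via R0 from edge(c,i)
round 1: derive span(e,a) via R0 from edge(e,a)
round 1: derive span(f,e) via R0 from edge(f,e)
round 1: derive span(i,a) via R0 from edge(i,a)
round 2: derive span(a,i) via R1 from span(a,c), edge(c,i)
round 2: derive span(c,a) via R1 from span(c,i), edge(i,a)
round 2: derive span(e,c) via R1 from span(e,a), edge(a,c)
round 2: derive span(f,a) via R1 from span(f,e), edge(e,a)
round 2: derive span(i,c) via R1 from span(i,a), edge(a,c)
round 3: derive span(a,a) via R1 from span(a,i), edge(i,a)
round 3: derive span(c,c) via R1 from span(c,a), edge(a,c)
round 3: derive span(e,i) via R1 from span(e,c), edge(c,i)
round 3: derive span(f,c) via R1 from span(f,a), edge(a,c)
round 3: derive span(i,i) via R1 from span(i,c), edge(c,i)
round 4: derive span(f,i) via R1 from span(f,c), edge(c,i)

yes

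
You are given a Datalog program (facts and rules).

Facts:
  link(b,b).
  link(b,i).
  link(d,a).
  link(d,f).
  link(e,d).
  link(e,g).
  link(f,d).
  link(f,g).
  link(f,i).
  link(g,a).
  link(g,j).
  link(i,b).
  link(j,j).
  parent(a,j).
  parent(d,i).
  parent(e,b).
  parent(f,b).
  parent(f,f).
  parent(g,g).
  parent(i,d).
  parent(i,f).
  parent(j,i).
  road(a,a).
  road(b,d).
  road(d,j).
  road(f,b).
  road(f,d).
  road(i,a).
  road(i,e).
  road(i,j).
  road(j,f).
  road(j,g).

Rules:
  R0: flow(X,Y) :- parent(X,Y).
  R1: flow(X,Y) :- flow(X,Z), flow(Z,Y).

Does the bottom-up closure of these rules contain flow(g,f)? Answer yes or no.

round 1: derive flow(a,j) via R0 from parent(a,j)
round 1: derive flow(d,i) via R0 from parent(d,i)
round 1: derive flow(e,b) via R0 from parent(e,b)
round 1: derive flow(f,b) via R0 from parent(f,b)
round 1: derive flow(f,f) via R0 from parent(f,f)
round 1: derive flow(g,g) via R0 from parent(g,g)
round 1: derive flow(i,d) via R0 from parent(i,d)
round 1: derive flow(i,f) via R0 from parent(i,f)
round 1: derive flow(j,i) via R0 from parent(j,i)
round 2: derive flow(a,i) via R1 from flow(a,j), flow(j,i)
round 2: derive flow(d,d) via R1 from flow(d,i), flow(i,d)
round 2: derive flow(d,f) via R1 from flow(d,i), flow(i,f)
round 2: derive flow(i,b) via R1 from flow(i,f), flow(f,b)
round 2: derive flow(i,i) via R1 from flow(i,d), flow(d,i)
round 2: derive flow(j,d) via R1 from flow(j,i), flow(i,d)
round 2: derive flow(j,f) via R1 from flow(j,i), flow(i,f)
round 3: derive flow(a,b) via R1 from flow(a,i), flow(i,b)
round 3: derive flow(a,d) via R1 from flow(a,i), flow(i,d)
round 3: derive flow(a,f) via R1 from flow(a,i), flow(i,f)
round 3: derive flow(d,b) via R1 from flow(d,f), flow(f,b)
round 3: derive flow(j,b) via R1 from flow(j,f), flow(f,b)

no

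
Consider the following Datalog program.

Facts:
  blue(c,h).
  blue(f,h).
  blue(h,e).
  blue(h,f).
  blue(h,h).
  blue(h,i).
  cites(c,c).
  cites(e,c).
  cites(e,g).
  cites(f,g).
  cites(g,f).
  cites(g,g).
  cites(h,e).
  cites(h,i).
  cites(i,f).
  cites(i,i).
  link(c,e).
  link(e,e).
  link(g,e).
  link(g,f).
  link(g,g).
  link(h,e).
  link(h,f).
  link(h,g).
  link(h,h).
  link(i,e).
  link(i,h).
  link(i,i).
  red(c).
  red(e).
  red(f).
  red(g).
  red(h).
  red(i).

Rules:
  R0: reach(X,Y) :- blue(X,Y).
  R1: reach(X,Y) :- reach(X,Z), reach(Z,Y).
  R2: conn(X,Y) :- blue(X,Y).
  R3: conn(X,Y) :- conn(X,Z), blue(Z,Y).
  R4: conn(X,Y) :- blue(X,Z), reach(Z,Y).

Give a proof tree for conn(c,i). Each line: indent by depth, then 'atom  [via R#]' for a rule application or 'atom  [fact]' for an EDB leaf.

conn(c,i)  [via R3]
  conn(c,h)  [via R2]
    blue(c,h)  [fact]
  blue(h,i)  [fact]

round 1: derive reach(c,h) via R0 from blue(c,h)
round 1: derive reach(f,h) via R0 from blue(f,h)
round 1: derive reach(h,e) via R0 from blue(h,e)
round 1: derive reach(h,f) via R0 from blue(h,f)
round 1: derive reach(h,h) via R0 from blue(h,h)
round 1: derive reach(h,i) via R0 from blue(h,i)
round 1: derive conn(c,h) via R2 from blue(c,h)
round 1: derive conn(f,h) via R2 from blue(f,h)
round 1: derive conn(h,e) via R2 from blue(h,e)
round 1: derive conn(h,f) via R2 from blue(h,f)
round 1: derive conn(h,h) via R2 from blue(h,h)
round 1: derive conn(h,i) via R2 from blue(h,i)
round 2: derive reach(c,e) via R1 from reach(c,h), reach(h,e)
round 2: derive reach(c,f) via R1 from reach(c,h), reach(h,f)
round 2: derive reach(c,i) via R1 from reach(c,h), reach(h,i)
round 2: derive reach(f,e) via R1 from reach(f,h), reach(h,e)
round 2: derive reach(f,f) via R1 from reach(f,h), reach(h,f)
round 2: derive reach(f,i) via R1 from reach(f,h), reach(h,i)
round 2: derive conn(c,e) via R3 from conn(c,h), blue(h,e)
round 2: derive conn(c,f) via R3 from conn(c,h), blue(h,f)
round 2: derive conn(c,i) via R3 from conn(c,h), blue(h,i)
round 2: derive conn(f,e) via R3 from conn(f,h), blue(h,e)
round 2: derive conn(f,f) via R3 from conn(f,h), blue(h,f)
round 2: derive conn(f,i) via R3 from conn(f,h), blue(h,i)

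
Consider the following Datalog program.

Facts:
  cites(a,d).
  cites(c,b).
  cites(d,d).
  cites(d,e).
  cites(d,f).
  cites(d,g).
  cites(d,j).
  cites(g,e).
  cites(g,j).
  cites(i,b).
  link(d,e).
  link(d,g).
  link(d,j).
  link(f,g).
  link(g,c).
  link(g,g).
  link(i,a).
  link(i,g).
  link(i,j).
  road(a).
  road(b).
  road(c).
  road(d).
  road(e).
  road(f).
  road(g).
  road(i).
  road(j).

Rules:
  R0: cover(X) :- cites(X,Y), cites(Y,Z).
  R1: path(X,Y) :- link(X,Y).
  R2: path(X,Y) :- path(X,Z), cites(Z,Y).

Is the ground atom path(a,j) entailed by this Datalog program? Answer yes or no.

no

round 1: derive path(d,e) via R1 from link(d,e)
round 1: derive path(d,g) via R1 from link(d,g)
round 1: derive path(d,j) via R1 from link(d,j)
round 1: derive path(f,g) via R1 from link(f,g)
round 1: derive path(g,c) via R1 from link(g,c)
round 1: derive path(g,g) via R1 from link(g,g)
round 1: derive path(i,a) via R1 from link(i,a)
round 1: derive path(i,g) via R1 from link(i,g)
round 1: derive path(i,j) via R1 from link(i,j)
round 2: derive path(f,e) via R2 from path(f,g), cites(g,e)
round 2: derive path(f,j) via R2 from path(f,g), cites(g,j)
round 2: derive path(g,b) via R2 from path(g,c), cites(c,b)
round 2: derive path(g,e) via R2 from path(g,g), cites(g,e)
round 2: derive path(g,j) via R2 from path(g,g), cites(g,j)
round 2: derive path(i,d) via R2 from path(i,a), cites(a,d)
round 2: derive path(i,e) via R2 from path(i,g), cites(g,e)
round 3: derive path(i,f) via R2 from path(i,d), cites(d,f)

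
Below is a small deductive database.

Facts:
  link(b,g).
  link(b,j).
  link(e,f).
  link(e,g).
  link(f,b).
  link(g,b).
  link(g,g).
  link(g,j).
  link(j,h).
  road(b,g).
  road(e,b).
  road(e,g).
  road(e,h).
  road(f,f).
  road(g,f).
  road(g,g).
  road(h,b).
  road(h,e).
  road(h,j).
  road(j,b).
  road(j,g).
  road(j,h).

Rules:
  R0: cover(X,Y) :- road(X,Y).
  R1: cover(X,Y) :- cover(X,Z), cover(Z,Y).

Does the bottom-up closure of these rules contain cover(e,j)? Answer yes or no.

yes

round 1: derive cover(b,g) via R0 from road(b,g)
round 1: derive cover(e,b) via R0 from road(e,b)
round 1: derive cover(e,g) via R0 from road(e,g)
round 1: derive cover(e,h) via R0 from road(e,h)
round 1: derive cover(f,f) via R0 from road(f,f)
round 1: derive cover(g,f) via R0 from road(g,f)
round 1: derive cover(g,g) via R0 from road(g,g)
round 1: derive cover(h,b) via R0 from road(h,b)
round 1: derive cover(h,e) via R0 from road(h,e)
round 1: derive cover(h,j) via R0 from road(h,j)
round 1: derive cover(j,b) via R0 from road(j,b)
round 1: derive cover(j,g) via R0 from road(j,g)
round 1: derive cover(j,h) via R0 from road(j,h)
round 2: derive cover(b,f) via R1 from cover(b,g), cover(g,f)
round 2: derive cover(e,e) via R1 from cover(e,h), cover(h,e)
round 2: derive cover(e,f) via R1 from cover(e,g), cover(g,f)
round 2: derive cover(e,j) via R1 from cover(e,h), cover(h,j)
round 2: derive cover(h,g) via R1 from cover(h,b), cover(b,g)
round 2: derive cover(h,h) via R1 from cover(h,e), cover(e,h)
round 2: derive cover(j,e) via R1 from cover(j,h), cover(h,e)
round 2: derive cover(j,f) via R1 from cover(j,g), cover(g,f)
round 2: derive cover(j,j) via R1 from cover(j,h), cover(h,j)
round 3: derive cover(h,f) via R1 from cover(h,b), cover(b,f)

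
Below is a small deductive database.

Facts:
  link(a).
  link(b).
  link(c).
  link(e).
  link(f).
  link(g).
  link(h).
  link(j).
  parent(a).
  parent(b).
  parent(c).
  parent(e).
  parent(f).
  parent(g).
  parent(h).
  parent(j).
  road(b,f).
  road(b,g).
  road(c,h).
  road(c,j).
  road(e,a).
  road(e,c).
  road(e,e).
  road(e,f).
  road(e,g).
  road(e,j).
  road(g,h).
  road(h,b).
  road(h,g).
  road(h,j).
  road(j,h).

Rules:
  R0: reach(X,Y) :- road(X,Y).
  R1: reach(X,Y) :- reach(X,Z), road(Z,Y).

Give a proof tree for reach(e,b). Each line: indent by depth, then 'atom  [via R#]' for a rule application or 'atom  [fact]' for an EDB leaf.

round 1: derive reach(b,f) via R0 from road(b,f)
round 1: derive reach(b,g) via R0 from road(b,g)
round 1: derive reach(c,h) via R0 from road(c,h)
round 1: derive reach(c,j) via R0 from road(c,j)
round 1: derive reach(e,a) via R0 from road(e,a)
round 1: derive reach(e,c) via R0 from road(e,c)
round 1: derive reach(e,e) via R0 from road(e,e)
round 1: derive reach(e,f) via R0 from road(e,f)
round 1: derive reach(e,g) via R0 from road(e,g)
round 1: derive reach(e,j) via R0 from road(e,j)
round 1: derive reach(g,h) via R0 from road(g,h)
round 1: derive reach(h,b) via R0 from road(h,b)
round 1: derive reach(h,g) via R0 from road(h,g)
round 1: derive reach(h,j) via R0 from road(h,j)
round 1: derive reach(j,h) via R0 from road(j,h)
round 2: derive reach(b,h) via R1 from reach(b,g), road(g,h)
round 2: derive reach(c,b) via R1 from reach(c,h), road(h,b)
round 2: derive reach(c,g) via R1 from reach(c,h), road(h,g)
round 2: derive reach(e,h) via R1 from reach(e,c), road(c,h)
round 2: derive reach(g,b) via R1 from reach(g,h), road(h,b)
round 2: derive reach(g,g) via R1 from reach(g,h), road(h,g)
round 2: derive reach(g,j) via R1 from reach(g,h), road(h,j)
round 2: derive reach(h,f) via R1 from reach(h,b), road(b,f)
round 2: derive reach(h,h) via R1 from reach(h,g), road(g,h)
round 2: derive reach(j,b) via R1 from reach(j,h), road(h,b)
round 2: derive reach(j,g) via R1 from reach(j,h), road(h,g)
round 2: derive reach(j,j) via R1 from reach(j,h), road(h,j)
round 3: derive reach(b,b) via R1 from reach(b,h), road(h,b)
round 3: derive reach(b,j) via R1 from reach(b,h), road(h,j)
round 3: derive reach(c,f) via R1 from reach(c,b), road(b,f)
round 3: derive reach(e,b) via R1 from reach(e,h), road(h,b)
round 3: derive reach(g,f) via R1 from reach(g,b), road(b,f)
round 3: derive reach(j,f) via R1 from reach(j,b), road(b,f)

reach(e,b)  [via R1]
  reach(e,h)  [via R1]
    reach(e,c)  [via R0]
      road(e,c)  [fact]
    road(c,h)  [fact]
  road(h,b)  [fact]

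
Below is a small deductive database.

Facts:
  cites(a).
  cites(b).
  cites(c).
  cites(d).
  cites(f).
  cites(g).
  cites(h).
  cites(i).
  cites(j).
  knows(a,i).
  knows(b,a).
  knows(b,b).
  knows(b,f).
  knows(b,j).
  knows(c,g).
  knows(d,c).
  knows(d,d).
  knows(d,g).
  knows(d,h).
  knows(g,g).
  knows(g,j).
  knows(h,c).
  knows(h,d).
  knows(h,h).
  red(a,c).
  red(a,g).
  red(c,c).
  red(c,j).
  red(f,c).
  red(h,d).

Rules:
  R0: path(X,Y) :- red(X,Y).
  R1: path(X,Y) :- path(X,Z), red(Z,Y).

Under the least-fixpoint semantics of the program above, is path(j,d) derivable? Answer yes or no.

round 1: derive path(a,c) via R0 from red(a,c)
round 1: derive path(a,g) via R0 from red(a,g)
round 1: derive path(c,c) via R0 from red(c,c)
round 1: derive path(c,j) via R0 from red(c,j)
round 1: derive path(f,c) via R0 from red(f,c)
round 1: derive path(h,d) via R0 from red(h,d)
round 2: derive path(a,j) via R1 from path(a,c), red(c,j)
round 2: derive path(f,j) via R1 from path(f,c), red(c,j)

no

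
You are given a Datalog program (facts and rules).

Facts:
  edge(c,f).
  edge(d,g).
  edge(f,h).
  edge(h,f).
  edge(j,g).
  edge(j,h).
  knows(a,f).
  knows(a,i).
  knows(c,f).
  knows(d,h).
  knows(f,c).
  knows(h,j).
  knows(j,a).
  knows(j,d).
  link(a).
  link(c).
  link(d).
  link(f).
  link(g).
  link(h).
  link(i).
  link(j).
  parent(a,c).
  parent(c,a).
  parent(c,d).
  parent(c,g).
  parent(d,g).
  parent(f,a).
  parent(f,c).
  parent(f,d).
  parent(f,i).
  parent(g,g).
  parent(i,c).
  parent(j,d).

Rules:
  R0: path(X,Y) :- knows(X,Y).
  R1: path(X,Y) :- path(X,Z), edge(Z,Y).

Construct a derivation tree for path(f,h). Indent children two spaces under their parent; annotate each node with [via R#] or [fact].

path(f,h)  [via R1]
  path(f,f)  [via R1]
    path(f,c)  [via R0]
      knows(f,c)  [fact]
    edge(c,f)  [fact]
  edge(f,h)  [fact]

round 1: derive path(a,f) via R0 from knows(a,f)
round 1: derive path(a,i) via R0 from knows(a,i)
round 1: derive path(c,f) via R0 from knows(c,f)
round 1: derive path(d,h) via R0 from knows(d,h)
round 1: derive path(f,c) via R0 from knows(f,c)
round 1: derive path(h,j) via R0 from knows(h,j)
round 1: derive path(j,a) via R0 from knows(j,a)
round 1: derive path(j,d) via R0 from knows(j,d)
round 2: derive path(a,h) via R1 from path(a,f), edge(f,h)
round 2: derive path(c,h) via R1 from path(c,f), edge(f,h)
round 2: derive path(d,f) via R1 from path(d,h), edge(h,f)
round 2: derive path(f,f) via R1 from path(f,c), edge(c,f)
round 2: derive path(h,g) via R1 from path(h,j), edge(j,g)
round 2: derive path(h,h) via R1 from path(h,j), edge(j,h)
round 2: derive path(j,g) via R1 from path(j,d), edge(d,g)
round 3: derive path(f,h) via R1 from path(f,f), edge(f,h)
round 3: derive path(h,f) via R1 from path(h,h), edge(h,f)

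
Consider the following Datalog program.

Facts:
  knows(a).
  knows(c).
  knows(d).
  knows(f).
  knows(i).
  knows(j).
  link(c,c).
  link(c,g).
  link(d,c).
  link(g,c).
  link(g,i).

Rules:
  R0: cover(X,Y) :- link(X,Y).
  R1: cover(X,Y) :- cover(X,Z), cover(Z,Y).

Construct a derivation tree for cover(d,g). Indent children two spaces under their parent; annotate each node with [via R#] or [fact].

round 1: derive cover(c,c) via R0 from link(c,c)
round 1: derive cover(c,g) via R0 from link(c,g)
round 1: derive cover(d,c) via R0 from link(d,c)
round 1: derive cover(g,c) via R0 from link(g,c)
round 1: derive cover(g,i) via R0 from link(g,i)
round 2: derive cover(c,i) via R1 from cover(c,g), cover(g,i)
round 2: derive cover(d,g) via R1 from cover(d,c), cover(c,g)
round 2: derive cover(g,g) via R1 from cover(g,c), cover(c,g)
round 3: derive cover(d,i) via R1 from cover(d,c), cover(c,i)

cover(d,g)  [via R1]
  cover(d,c)  [via R0]
    link(d,c)  [fact]
  cover(c,g)  [via R0]
    link(c,g)  [fact]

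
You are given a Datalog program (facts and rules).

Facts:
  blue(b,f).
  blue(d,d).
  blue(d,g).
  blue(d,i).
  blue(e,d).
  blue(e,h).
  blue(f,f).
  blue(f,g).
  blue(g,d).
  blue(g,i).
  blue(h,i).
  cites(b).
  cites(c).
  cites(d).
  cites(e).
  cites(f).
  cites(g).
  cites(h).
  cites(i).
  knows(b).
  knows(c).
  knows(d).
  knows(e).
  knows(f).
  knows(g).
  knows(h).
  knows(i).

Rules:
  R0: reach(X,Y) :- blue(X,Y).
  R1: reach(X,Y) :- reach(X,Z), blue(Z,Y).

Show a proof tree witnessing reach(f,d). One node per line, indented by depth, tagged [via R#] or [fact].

round 1: derive reach(b,f) via R0 from blue(b,f)
round 1: derive reach(d,d) via R0 from blue(d,d)
round 1: derive reach(d,g) via R0 from blue(d,g)
round 1: derive reach(d,i) via R0 from blue(d,i)
round 1: derive reach(e,d) via R0 from blue(e,d)
round 1: derive reach(e,h) via R0 from blue(e,h)
round 1: derive reach(f,f) via R0 from blue(f,f)
round 1: derive reach(f,g) via R0 from blue(f,g)
round 1: derive reach(g,d) via R0 from blue(g,d)
round 1: derive reach(g,i) via R0 from blue(g,i)
round 1: derive reach(h,i) via R0 from blue(h,i)
round 2: derive reach(b,g) via R1 from reach(b,f), blue(f,g)
round 2: derive reach(e,g) via R1 from reach(e,d), blue(d,g)
round 2: derive reach(e,i) via R1 from reach(e,d), blue(d,i)
round 2: derive reach(f,d) via R1 from reach(f,g), blue(g,d)
round 2: derive reach(f,i) via R1 from reach(f,g), blue(g,i)
round 2: derive reach(g,g) via R1 from reach(g,d), blue(d,g)
round 3: derive reach(b,d) via R1 from reach(b,g), blue(g,d)
round 3: derive reach(b,i) via R1 from reach(b,g), blue(g,i)

reach(f,d)  [via R1]
  reach(f,g)  [via R0]
    blue(f,g)  [fact]
  blue(g,d)  [fact]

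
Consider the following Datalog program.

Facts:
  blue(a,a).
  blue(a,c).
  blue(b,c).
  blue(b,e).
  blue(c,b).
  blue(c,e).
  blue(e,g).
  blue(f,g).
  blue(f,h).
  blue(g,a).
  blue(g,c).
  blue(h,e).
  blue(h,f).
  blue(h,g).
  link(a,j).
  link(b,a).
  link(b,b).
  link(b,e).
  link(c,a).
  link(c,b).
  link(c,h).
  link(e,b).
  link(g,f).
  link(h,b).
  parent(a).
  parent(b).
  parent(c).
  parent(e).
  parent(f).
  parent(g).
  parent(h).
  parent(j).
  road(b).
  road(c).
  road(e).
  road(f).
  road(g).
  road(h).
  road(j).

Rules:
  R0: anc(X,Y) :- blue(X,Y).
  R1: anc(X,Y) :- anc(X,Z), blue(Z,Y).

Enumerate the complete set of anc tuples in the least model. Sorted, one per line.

anc(a,a)
anc(a,b)
anc(a,c)
anc(a,e)
anc(a,g)
anc(b,a)
anc(b,b)
anc(b,c)
anc(b,e)
anc(b,g)
anc(c,a)
anc(c,b)
anc(c,c)
anc(c,e)
anc(c,g)
anc(e,a)
anc(e,b)
anc(e,c)
anc(e,e)
anc(e,g)
anc(f,a)
anc(f,b)
anc(f,c)
anc(f,e)
anc(f,f)
anc(f,g)
anc(f,h)
anc(g,a)
anc(g,b)
anc(g,c)
anc(g,e)
anc(g,g)
anc(h,a)
anc(h,b)
anc(h,c)
anc(h,e)
anc(h,f)
anc(h,g)
anc(h,h)

round 1: derive anc(a,a) via R0 from blue(a,a)
round 1: derive anc(a,c) via R0 from blue(a,c)
round 1: derive anc(b,c) via R0 from blue(b,c)
round 1: derive anc(b,e) via R0 from blue(b,e)
round 1: derive anc(c,b) via R0 from blue(c,b)
round 1: derive anc(c,e) via R0 from blue(c,e)
round 1: derive anc(e,g) via R0 from blue(e,g)
round 1: derive anc(f,g) via R0 from blue(f,g)
round 1: derive anc(f,h) via R0 from blue(f,h)
round 1: derive anc(g,a) via R0 from blue(g,a)
round 1: derive anc(g,c) via R0 from blue(g,c)
round 1: derive anc(h,e) via R0 from blue(h,e)
round 1: derive anc(h,f) via R0 from blue(h,f)
round 1: derive anc(h,g) via R0 from blue(h,g)
round 2: derive anc(a,b) via R1 from anc(a,c), blue(c,b)
round 2: derive anc(a,e) via R1 from anc(a,c), blue(c,e)
round 2: derive anc(b,b) via R1 from anc(b,c), blue(c,b)
round 2: derive anc(b,g) via R1 from anc(b,e), blue(e,g)
round 2: derive anc(c,c) via R1 from anc(c,b), blue(b,c)
round 2: derive anc(c,g) via R1 from anc(c,e), blue(e,g)
round 2: derive anc(e,a) via R1 from anc(e,g), blue(g,a)
round 2: derive anc(e,c) via R1 from anc(e,g), blue(g,c)
round 2: derive anc(f,a) via R1 from anc(f,g), blue(g,a)
round 2: derive anc(f,c) via R1 from anc(f,g), blue(g,c)
round 2: derive anc(f,e) via R1 from anc(f,h), blue(h,e)
round 2: derive anc(f,f) via R1 from anc(f,h), blue(h,f)
round 2: derive anc(g,b) via R1 from anc(g,c), blue(c,b)
round 2: derive anc(g,e) via R1 from anc(g,c), blue(c,e)
round 2: derive anc(h,a) via R1 from anc(h,g), blue(g,a)
round 2: derive anc(h,c) via R1 from anc(h,g), blue(g,c)
round 2: derive anc(h,h) via R1 from anc(h,f), blue(f,h)
round 3: derive anc(a,g) via R1 from anc(a,e), blue(e,g)
round 3: derive anc(b,a) via R1 from anc(b,g), blue(g,a)
round 3: derive anc(c,a) via R1 from anc(c,g), blue(g,a)
round 3: derive anc(e,b) via R1 from anc(e,c), blue(c,b)
round 3: derive anc(e,e) via R1 from anc(e,c), blue(c,e)
round 3: derive anc(f,b) via R1 from anc(f,c), blue(c,b)
round 3: derive anc(g,g) via R1 from anc(g,e), blue(e,g)
round 3: derive anc(h,b) via R1 from anc(h,c), blue(c,b)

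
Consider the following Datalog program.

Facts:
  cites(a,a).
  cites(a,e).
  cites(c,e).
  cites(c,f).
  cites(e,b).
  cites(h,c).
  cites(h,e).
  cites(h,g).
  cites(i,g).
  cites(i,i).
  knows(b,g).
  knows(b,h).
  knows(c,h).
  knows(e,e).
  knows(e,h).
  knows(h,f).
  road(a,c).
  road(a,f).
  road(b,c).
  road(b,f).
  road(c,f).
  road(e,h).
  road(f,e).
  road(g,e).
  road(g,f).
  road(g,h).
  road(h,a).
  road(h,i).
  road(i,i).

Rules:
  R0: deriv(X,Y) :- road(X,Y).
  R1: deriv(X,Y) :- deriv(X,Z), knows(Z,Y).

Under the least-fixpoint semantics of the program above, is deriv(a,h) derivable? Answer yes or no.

round 1: derive deriv(a,c) via R0 from road(a,c)
round 1: derive deriv(a,f) via R0 from road(a,f)
round 1: derive deriv(b,c) via R0 from road(b,c)
round 1: derive deriv(b,f) via R0 from road(b,f)
round 1: derive deriv(c,f) via R0 from road(c,f)
round 1: derive deriv(e,h) via R0 from road(e,h)
round 1: derive deriv(f,e) via R0 from road(f,e)
round 1: derive deriv(g,e) via R0 from road(g,e)
round 1: derive deriv(g,f) via R0 from road(g,f)
round 1: derive deriv(g,h) via R0 from road(g,h)
round 1: derive deriv(h,a) via R0 from road(h,a)
round 1: derive deriv(h,i) via R0 from road(h,i)
round 1: derive deriv(i,i) via R0 from road(i,i)
round 2: derive deriv(a,h) via R1 from deriv(a,c), knows(c,h)
round 2: derive deriv(b,h) via R1 from deriv(b,c), knows(c,h)
round 2: derive deriv(e,f) via R1 from deriv(e,h), knows(h,f)
round 2: derive deriv(f,h) via R1 from deriv(f,e), knows(e,h)
round 3: derive deriv(f,f) via R1 from deriv(f,h), knows(h,f)

yes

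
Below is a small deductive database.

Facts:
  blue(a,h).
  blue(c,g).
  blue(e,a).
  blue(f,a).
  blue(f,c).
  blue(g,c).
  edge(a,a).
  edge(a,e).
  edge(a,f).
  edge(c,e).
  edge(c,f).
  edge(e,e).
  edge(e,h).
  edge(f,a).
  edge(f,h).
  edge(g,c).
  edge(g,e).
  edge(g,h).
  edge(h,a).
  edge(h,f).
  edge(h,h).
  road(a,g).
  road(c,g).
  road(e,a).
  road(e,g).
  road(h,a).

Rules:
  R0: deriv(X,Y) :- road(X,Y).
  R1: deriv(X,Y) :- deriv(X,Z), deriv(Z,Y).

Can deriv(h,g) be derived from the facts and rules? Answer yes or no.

yes

round 1: derive deriv(a,g) via R0 from road(a,g)
round 1: derive deriv(c,g) via R0 from road(c,g)
round 1: derive deriv(e,a) via R0 from road(e,a)
round 1: derive deriv(e,g) via R0 from road(e,g)
round 1: derive deriv(h,a) via R0 from road(h,a)
round 2: derive deriv(h,g) via R1 from deriv(h,a), deriv(a,g)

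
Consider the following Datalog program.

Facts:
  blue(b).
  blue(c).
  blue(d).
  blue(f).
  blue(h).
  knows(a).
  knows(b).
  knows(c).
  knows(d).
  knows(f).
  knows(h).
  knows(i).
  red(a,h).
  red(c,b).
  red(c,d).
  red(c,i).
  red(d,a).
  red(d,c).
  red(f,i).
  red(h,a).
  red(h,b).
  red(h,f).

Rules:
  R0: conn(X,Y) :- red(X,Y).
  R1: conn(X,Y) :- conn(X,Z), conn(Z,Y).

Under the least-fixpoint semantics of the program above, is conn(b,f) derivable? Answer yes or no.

round 1: derive conn(a,h) via R0 from red(a,h)
round 1: derive conn(c,b) via R0 from red(c,b)
round 1: derive conn(c,d) via R0 from red(c,d)
round 1: derive conn(c,i) via R0 from red(c,i)
round 1: derive conn(d,a) via R0 from red(d,a)
round 1: derive conn(d,c) via R0 from red(d,c)
round 1: derive conn(f,i) via R0 from red(f,i)
round 1: derive conn(h,a) via R0 from red(h,a)
round 1: derive conn(h,b) via R0 from red(h,b)
round 1: derive conn(h,f) via R0 from red(h,f)
round 2: derive conn(a,a) via R1 from conn(a,h), conn(h,a)
round 2: derive conn(a,b) via R1 from conn(a,h), conn(h,b)
round 2: derive conn(a,f) via R1 from conn(a,h), conn(h,f)
round 2: derive conn(c,a) via R1 from conn(c,d), conn(d,a)
round 2: derive conn(c,c) via R1 from conn(c,d), conn(d,c)
round 2: derive conn(d,b) via R1 from conn(d,c), conn(c,b)
round 2: derive conn(d,d) via R1 from conn(d,c), conn(c,d)
round 2: derive conn(d,h) via R1 from conn(d,a), conn(a,h)
round 2: derive conn(d,i) via R1 from conn(d,c), conn(c,i)
round 2: derive conn(h,h) via R1 from conn(h,a), conn(a,h)
round 2: derive conn(h,i) via R1 from conn(h,f), conn(f,i)
round 3: derive conn(a,i) via R1 from conn(a,f), conn(f,i)
round 3: derive conn(c,f) via R1 from conn(c,a), conn(a,f)
round 3: derive conn(c,h) via R1 from conn(c,a), conn(a,h)
round 3: derive conn(d,f) via R1 from conn(d,a), conn(a,f)

no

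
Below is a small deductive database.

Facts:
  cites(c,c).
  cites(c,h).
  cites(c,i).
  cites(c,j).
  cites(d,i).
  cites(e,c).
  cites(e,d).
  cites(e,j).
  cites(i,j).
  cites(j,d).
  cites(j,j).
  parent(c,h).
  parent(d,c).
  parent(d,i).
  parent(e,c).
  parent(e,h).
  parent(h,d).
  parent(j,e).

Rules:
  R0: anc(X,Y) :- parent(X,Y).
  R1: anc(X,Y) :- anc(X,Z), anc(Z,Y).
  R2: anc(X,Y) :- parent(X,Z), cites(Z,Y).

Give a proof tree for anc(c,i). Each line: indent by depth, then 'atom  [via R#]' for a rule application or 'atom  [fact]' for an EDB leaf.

anc(c,i)  [via R1]
  anc(c,h)  [via R0]
    parent(c,h)  [fact]
  anc(h,i)  [via R2]
    parent(h,d)  [fact]
    cites(d,i)  [fact]

round 1: derive anc(c,h) via R0 from parent(c,h)
round 1: derive anc(d,c) via R0 from parent(d,c)
round 1: derive anc(d,i) via R0 from parent(d,i)
round 1: derive anc(e,c) via R0 from parent(e,c)
round 1: derive anc(e,h) via R0 from parent(e,h)
round 1: derive anc(h,d) via R0 from parent(h,d)
round 1: derive anc(j,e) via R0 from parent(j,e)
round 1: derive anc(d,h) via R2 from parent(d,c), cites(c,h)
round 1: derive anc(d,j) via R2 from parent(d,c), cites(c,j)
round 1: derive anc(e,i) via R2 from parent(e,c), cites(c,i)
round 1: derive anc(e,j) via R2 from parent(e,c), cites(c,j)
round 1: derive anc(h,i) via R2 from parent(h,d), cites(d,i)
round 1: derive anc(j,c) via R2 from parent(j,e), cites(e,c)
round 1: derive anc(j,d) via R2 from parent(j,e), cites(e,d)
round 1: derive anc(j,j) via R2 from parent(j,e), cites(e,j)
round 2: derive anc(c,d) via R1 from anc(c,h), anc(h,d)
round 2: derive anc(c,i) via R1 from anc(c,h), anc(h,i)
round 2: derive anc(d,d) via R1 from anc(d,h), anc(h,d)
round 2: derive anc(d,e) via R1 from anc(d,j), anc(j,e)
round 2: derive anc(e,d) via R1 from anc(e,h), anc(h,d)
round 2: derive anc(e,e) via R1 from anc(e,j), anc(j,e)
round 2: derive anc(h,c) via R1 from anc(h,d), anc(d,c)
round 2: derive anc(h,h) via R1 from anc(h,d), anc(d,h)
round 2: derive anc(h,j) via R1 from anc(h,d), anc(d,j)
round 2: derive anc(j,h) via R1 from anc(j,c), anc(c,h)
round 2: derive anc(j,i) via R1 from anc(j,d), anc(d,i)
round 3: derive anc(c,c) via R1 from anc(c,d), anc(d,c)
round 3: derive anc(c,e) via R1 from anc(c,d), anc(d,e)
round 3: derive anc(c,j) via R1 from anc(c,d), anc(d,j)
round 3: derive anc(h,e) via R1 from anc(h,d), anc(d,e)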